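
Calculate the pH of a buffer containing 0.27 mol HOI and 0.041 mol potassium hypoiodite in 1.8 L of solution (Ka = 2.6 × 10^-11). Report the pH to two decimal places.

pKa = −log(2.6 × 10^-11) = 10.585
Using pH = pKa + log([base]/[acid]) with [base]/[acid] = 0.041/0.27:
pH = 10.585 + (-0.819) = 9.77

pH = 9.77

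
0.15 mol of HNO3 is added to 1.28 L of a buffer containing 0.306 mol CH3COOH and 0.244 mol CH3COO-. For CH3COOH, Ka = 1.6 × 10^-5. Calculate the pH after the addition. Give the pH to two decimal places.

Added H+ converts CH3COO- to CH3COOH: CH3COOH → 0.456 mol, CH3COO- → 0.094 mol.
pKa = −log(1.6 × 10^-5) = 4.796
Henderson–Hasselbalch with mole ratio 0.094/0.456: pH = 4.796 + (-0.686)

pH = 4.11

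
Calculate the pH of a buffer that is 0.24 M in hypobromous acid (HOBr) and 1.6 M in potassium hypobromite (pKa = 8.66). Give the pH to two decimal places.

Henderson–Hasselbalch: pH = pKa + log([OBr-]/[HOBr]) = 8.66 + log(1.6/0.24)
pH = 8.66 + (+0.824) = 9.48

pH = 9.48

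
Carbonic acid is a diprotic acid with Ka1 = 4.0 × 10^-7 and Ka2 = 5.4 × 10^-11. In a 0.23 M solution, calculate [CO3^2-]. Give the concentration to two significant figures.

First ionization gives [H+] ≈ [HCO3-] = 3.03 × 10^-4 M.
Second step: Ka2 = [H+][CO3^2-]/[HCO3-] ≈ [CO3^2-] (since [H+] ≈ [HCO3-]).
So [CO3^2-] ≈ Ka2.

5.4 × 10^-11 M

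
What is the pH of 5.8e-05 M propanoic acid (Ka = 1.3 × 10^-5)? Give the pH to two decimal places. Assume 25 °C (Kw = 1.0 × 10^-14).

pH = 4.66

CH3CH2COOH ⇌ CH3CH2COO- + H+
From the ICE table, Ka = [H+]²/(5.8e-05 − [H+]) = 1.3 × 10^-5.
[H+] is not negligible relative to C₀; solve [H+]² + 1.3e-05·[H+] − 7.54e-10 = 0.
[H+] = (−Ka + √(Ka² + 4·Ka·C₀))/2 = 2.17 × 10^-5 M
pH = −log(2.17 × 10^-5) = 4.66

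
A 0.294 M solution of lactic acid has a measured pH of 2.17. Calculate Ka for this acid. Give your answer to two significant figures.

Ka = 1.6 × 10^-4

[H+] = 10^(-2.17) = 6.76 × 10^-3 M
At equilibrium [HA] = 0.294 − 6.76 × 10^-3 = 2.87 × 10^-1 M
Ka = [H+][A-]/[HA] = (6.76 × 10^-3)² / 2.87 × 10^-1 = 1.6 × 10^-4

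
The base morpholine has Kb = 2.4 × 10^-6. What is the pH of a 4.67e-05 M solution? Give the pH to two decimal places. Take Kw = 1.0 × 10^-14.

C4H8ONH + H2O ⇌ C4H8ONH2+ + OH-
From the ICE table, Kb = [OH-]²/(4.67e-05 − [OH-]) = 2.4 × 10^-6.
Here C₀/Kb ≈ 19.5, so the small-[OH-] approximation fails. Use the quadratic:
[OH-] = (−Kb + √(Kb² + 4·Kb·C₀))/2 = 9.45 × 10^-6 M
pOH = −log(9.45 × 10^-6) = 5.02; pH = 14.00 − 5.02 = 8.98

pH = 8.98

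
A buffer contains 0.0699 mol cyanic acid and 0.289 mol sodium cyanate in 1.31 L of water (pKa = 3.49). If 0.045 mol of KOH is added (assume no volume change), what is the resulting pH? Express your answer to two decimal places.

OH- converts HOCN to OCN-: HOCN → 0.0249 mol, OCN- → 0.334 mol.
Henderson–Hasselbalch with mole ratio 0.334/0.0249: pH = 3.49 + (+1.128)

pH = 4.62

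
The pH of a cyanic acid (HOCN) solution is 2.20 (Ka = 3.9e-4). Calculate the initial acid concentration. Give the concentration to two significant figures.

C₀ = 1.1 × 10^-1 M

[H+] = 10^(-2.20) = 6.31 × 10^-3 M = x
Ka = x²/(C₀ − x) ⇒ C₀ = x + x²/Ka
C₀ = 6.31 × 10^-3 + (6.31 × 10^-3)²/(3.9 × 10^-4) = 1.08 × 10^-1 M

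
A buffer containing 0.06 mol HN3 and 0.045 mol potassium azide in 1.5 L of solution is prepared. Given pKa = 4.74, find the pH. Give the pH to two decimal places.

pH = pKa + log([A⁻]/[HA]) = 4.74 + log(0.045/0.06)
pH = 4.74 + (-0.125) = 4.62

pH = 4.62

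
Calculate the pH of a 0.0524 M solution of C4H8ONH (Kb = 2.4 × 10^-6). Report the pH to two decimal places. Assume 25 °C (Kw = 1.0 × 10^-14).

pH = 10.55

C4H8ONH + H2O ⇌ C4H8ONH2+ + OH-
From the ICE table, Kb = [OH-]²/(0.0524 − [OH-]) = 2.4 × 10^-6.
Assume [OH-] ≪ 0.0524: [OH-] ≈ √(2.4 × 10^-6 × 0.0524) = 3.55 × 10^-4 M
([OH-]/C₀ = 0.68% < 5%, so the approximation holds.)
pOH = 3.45, so pH = 14.00 − pOH = 10.55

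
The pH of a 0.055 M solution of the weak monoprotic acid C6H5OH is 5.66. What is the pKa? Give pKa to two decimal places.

pKa = 10.06

[H+] = 10^(-5.66) = 2.19 × 10^-6 M
At equilibrium [HA] = 0.055 − 2.19 × 10^-6 = 5.50 × 10^-2 M
Ka = [H+][A-]/[HA] = (2.19 × 10^-6)² / 5.50 × 10^-2 = 8.72 × 10^-11
pKa = -log(8.72 × 10^-11) = 10.06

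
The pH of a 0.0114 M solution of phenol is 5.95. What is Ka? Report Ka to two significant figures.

Ka = 1.1 × 10^-10

[H+] = 10^(-5.95) = 1.12 × 10^-6 M
At equilibrium [HA] = 0.0114 − 1.12 × 10^-6 = 1.14 × 10^-2 M
Ka = [H+][A-]/[HA] = (1.12 × 10^-6)² / 1.14 × 10^-2 = 1.1 × 10^-10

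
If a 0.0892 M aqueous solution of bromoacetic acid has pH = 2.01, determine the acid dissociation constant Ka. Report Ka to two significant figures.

[H+] = 10^(-2.01) = 9.77 × 10^-3 M
At equilibrium [HA] = 0.0892 − 9.77 × 10^-3 = 7.94 × 10^-2 M
Ka = [H+][A-]/[HA] = (9.77 × 10^-3)² / 7.94 × 10^-2 = 1.2 × 10^-3

Ka = 1.2 × 10^-3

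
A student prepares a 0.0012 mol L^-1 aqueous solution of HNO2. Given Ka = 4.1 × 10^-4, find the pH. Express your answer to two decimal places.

HNO2 ⇌ NO2- + H+
Let x = [H+] at equilibrium. Ka = x²/(0.0012 − x).
The 5% rule fails; solving x² + Ka·x − Ka·C₀ = 0 exactly:
x = (−Ka + √(Ka² + 4·Ka·C₀))/2 = 5.26 × 10^-4 M
pH = −log(5.26 × 10^-4) = 3.28

pH = 3.28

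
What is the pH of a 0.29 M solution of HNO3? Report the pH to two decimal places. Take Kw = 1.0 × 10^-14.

HNO3 is a strong acid and dissociates completely, so [H+] = 0.29 M.
pH = -log(0.29) = 0.54

pH = 0.54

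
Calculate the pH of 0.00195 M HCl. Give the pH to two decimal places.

HCl is a strong acid and dissociates completely, so [H+] = 0.00195 M.
pH = -log(0.00195) = 2.71

pH = 2.71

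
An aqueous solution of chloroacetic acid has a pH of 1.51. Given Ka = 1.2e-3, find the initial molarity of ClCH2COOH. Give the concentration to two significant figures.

C₀ = 8.3 × 10^-1 M

[H+] = 10^(-1.51) = 3.09 × 10^-2 M = x
Ka = x²/(C₀ − x) ⇒ C₀ = x + x²/Ka
C₀ = 3.09 × 10^-2 + (3.09 × 10^-2)²/(1.2 × 10^-3) = 8.27 × 10^-1 M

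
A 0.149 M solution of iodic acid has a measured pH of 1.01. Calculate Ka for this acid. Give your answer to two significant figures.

[H+] = 10^(-1.01) = 9.77 × 10^-2 M
At equilibrium [HA] = 0.149 − 9.77 × 10^-2 = 5.13 × 10^-2 M
Ka = [H+][A-]/[HA] = (9.77 × 10^-2)² / 5.13 × 10^-2 = 1.9 × 10^-1

Ka = 1.9 × 10^-1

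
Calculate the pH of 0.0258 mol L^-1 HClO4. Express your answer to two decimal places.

HClO4 is a strong acid and dissociates completely, so [H+] = 0.0258 M.
pH = -log(0.0258) = 1.59

pH = 1.59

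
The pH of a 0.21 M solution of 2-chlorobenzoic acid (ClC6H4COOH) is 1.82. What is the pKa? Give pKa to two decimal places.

pKa = 2.93

[H+] = 10^(-1.82) = 1.51 × 10^-2 M
At equilibrium [HA] = 0.21 − 1.51 × 10^-2 = 1.95 × 10^-1 M
Ka = [H+][A-]/[HA] = (1.51 × 10^-2)² / 1.95 × 10^-1 = 1.17 × 10^-3
pKa = -log(1.17 × 10^-3) = 2.93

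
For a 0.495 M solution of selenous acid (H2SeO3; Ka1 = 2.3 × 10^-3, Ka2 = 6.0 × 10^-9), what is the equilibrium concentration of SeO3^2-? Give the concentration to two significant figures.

6.0 × 10^-9 M

First ionization gives [H+] ≈ [HSeO3-] = 3.26 × 10^-2 M.
Second step: Ka2 = [H+][SeO3^2-]/[HSeO3-] ≈ [SeO3^2-] (since [H+] ≈ [HSeO3-]).
So [SeO3^2-] ≈ Ka2.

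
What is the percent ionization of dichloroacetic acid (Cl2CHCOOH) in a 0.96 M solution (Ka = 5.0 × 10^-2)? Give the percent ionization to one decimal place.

20.4%

Cl2CHCOOH ⇌ Cl2CHCOO- + H+; let x = [H+] at equilibrium.
Solve x² + 0.05x − 0.048 = 0 → x = 1.96 × 10^-1 M
Fraction ionized = 1.96 × 10^-1 / 0.96 = 0.2042 → 20.4%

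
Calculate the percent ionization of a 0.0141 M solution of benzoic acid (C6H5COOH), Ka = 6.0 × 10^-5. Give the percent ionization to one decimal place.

C6H5COOH ⇌ C6H5COO- + H+; let x = [H+] at equilibrium.
Ka = x²/(C₀ − x); solving the quadratic gives x = 8.90 × 10^-4 M.
% ionization = x/C₀ × 100% = 8.90 × 10^-4/0.0141 × 100% = 6.3%

6.3%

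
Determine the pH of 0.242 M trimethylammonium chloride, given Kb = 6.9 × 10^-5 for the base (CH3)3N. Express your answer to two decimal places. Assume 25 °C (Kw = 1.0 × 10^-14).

pH = 5.23

(CH3)3NH+ is the conjugate acid of the weak base (CH3)3N.
Ka = Kw/Kb = 1.0×10^-14 / 6.9 × 10^-5 = 1.45 × 10^-10
Ka = x²/(0.242 − x) = 1.45 × 10^-10
Since Ka ≪ C₀, x ≈ √(Ka·C₀) = 5.92 × 10^-6 M.
Check: 0.0024% ionized — well under 5%, approximation valid.
pH = −log[H+] = −log(5.92 × 10^-6) = 5.23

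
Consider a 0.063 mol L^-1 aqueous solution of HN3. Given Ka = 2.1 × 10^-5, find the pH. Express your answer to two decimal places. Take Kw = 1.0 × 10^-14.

HN3 ⇌ N3- + H+
Ka = [H+]²/(0.063 − [H+]) = 2.1 × 10^-5
Since Ka ≪ C₀, [H+] ≈ √(Ka·C₀) = 1.15 × 10^-3 M.
Check: 1.8% ionized — well under 5%, approximation valid.
pH = −log[H+] = −log(1.15 × 10^-3) = 2.94

pH = 2.94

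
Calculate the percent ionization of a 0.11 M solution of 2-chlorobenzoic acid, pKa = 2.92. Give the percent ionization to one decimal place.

9.9%

ClC6H4COOH ⇌ ClC6H4COO- + H+; let x = [H+] at equilibrium.
Ka = 10^(−2.92) = 1.20 × 10^-3
Solve x² + 0.0012x − 0.000132 = 0 → x = 1.09 × 10^-2 M
% ionization = x/C₀ × 100% = 1.09 × 10^-2/0.11 × 100% = 9.9%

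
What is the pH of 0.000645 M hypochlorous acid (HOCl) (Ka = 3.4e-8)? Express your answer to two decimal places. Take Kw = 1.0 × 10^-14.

HOCl ⇌ OCl- + H+
Ka = [H+]²/(0.000645 − [H+]) = 3.4 × 10^-8
Since Ka ≪ C₀, [H+] ≈ √(Ka·C₀) = 4.68 × 10^-6 M.
([H+]/C₀ = 0.73% < 5%, so the approximation holds.)
pH = −log[H+] = −log(4.68 × 10^-6) = 5.33

pH = 5.33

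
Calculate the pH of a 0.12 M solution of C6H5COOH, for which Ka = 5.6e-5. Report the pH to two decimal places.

pH = 2.59

C6H5COOH ⇌ C6H5COO- + H+
Ka = x²/(0.12 − x) = 5.6 × 10^-5
Assume x ≪ 0.12: x ≈ √(5.6 × 10^-5 × 0.12) = 2.59 × 10^-3 M
Check: 2.2% ionized — well under 5%, approximation valid.
pH = −log(2.59 × 10^-3) = 2.59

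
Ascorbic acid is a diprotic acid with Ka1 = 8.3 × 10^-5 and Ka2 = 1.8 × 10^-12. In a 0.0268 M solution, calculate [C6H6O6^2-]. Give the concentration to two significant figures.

1.8 × 10^-12 M

First ionization gives [H+] ≈ [HC6H6O6-] = 1.45 × 10^-3 M.
Second step: Ka2 = [H+][C6H6O6^2-]/[HC6H6O6-] ≈ [C6H6O6^2-] (since [H+] ≈ [HC6H6O6-]).
So [C6H6O6^2-] ≈ Ka2.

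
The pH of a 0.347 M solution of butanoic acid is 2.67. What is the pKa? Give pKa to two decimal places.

[H+] = 10^(-2.67) = 2.14 × 10^-3 M
At equilibrium [HA] = 0.347 − 2.14 × 10^-3 = 3.45 × 10^-1 M
Ka = [H+][A-]/[HA] = (2.14 × 10^-3)² / 3.45 × 10^-1 = 1.33 × 10^-5
pKa = -log(1.33 × 10^-5) = 4.88

pKa = 4.88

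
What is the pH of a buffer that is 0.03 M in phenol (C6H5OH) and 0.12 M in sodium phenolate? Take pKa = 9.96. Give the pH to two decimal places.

pH = pKa + log([A⁻]/[HA]) = 9.96 + log(0.12/0.03)
pH = 9.96 + (+0.602) = 10.56

pH = 10.56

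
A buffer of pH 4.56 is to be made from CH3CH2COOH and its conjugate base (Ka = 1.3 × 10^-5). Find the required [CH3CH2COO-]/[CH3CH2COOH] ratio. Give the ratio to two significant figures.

pKa = -log(1.3 × 10^-5) = 4.886
pH = pKa + log(r) ⇒ log(r) = 4.56 − 4.886 = -0.326
r = [CH3CH2COO-]/[CH3CH2COOH] = 10^(-0.326) = 0.472

ratio = 0.47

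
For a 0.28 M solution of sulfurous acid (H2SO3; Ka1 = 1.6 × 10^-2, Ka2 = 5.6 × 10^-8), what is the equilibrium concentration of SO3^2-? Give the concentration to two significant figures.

First ionization gives [H+] ≈ [HSO3-] = 5.94 × 10^-2 M.
Second step: Ka2 = [H+][SO3^2-]/[HSO3-] ≈ [SO3^2-] (since [H+] ≈ [HSO3-]).
So [SO3^2-] ≈ Ka2.

5.6 × 10^-8 M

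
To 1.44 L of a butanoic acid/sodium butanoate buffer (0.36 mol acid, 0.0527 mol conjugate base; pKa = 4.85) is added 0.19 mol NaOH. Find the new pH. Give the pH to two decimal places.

pH = 5.00

OH- converts CH3(CH2)2COOH to CH3(CH2)2COO-: CH3(CH2)2COOH → 0.17 mol, CH3(CH2)2COO- → 0.243 mol.
Henderson–Hasselbalch with mole ratio 0.243/0.17: pH = 4.85 + (+0.155)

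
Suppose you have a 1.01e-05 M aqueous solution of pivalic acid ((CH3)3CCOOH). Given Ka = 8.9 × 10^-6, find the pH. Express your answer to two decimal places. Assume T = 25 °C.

pH = 5.22

(CH3)3CCOOH ⇌ (CH3)3CCOO- + H+
Ka = [H+]²/(1.01e-05 − [H+]) = 8.9 × 10^-6
Here C₀/Ka ≈ 1.13, so the small-[H+] approximation fails. Use the quadratic:
[H+] = [−8.9e-06 + √(8.9e-06² + 3.6e-10)]/2 = 6.02 × 10^-6 M
pH = −log(6.02 × 10^-6) = 5.22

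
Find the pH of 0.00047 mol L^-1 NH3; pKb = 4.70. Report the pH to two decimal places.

NH3 + H2O ⇌ NH4+ + OH-
Kb = 10^(−4.70) = 2.00 × 10^-5
Kb = x²/(0.00047 − x) = 2.00 × 10^-5
x is not negligible relative to C₀; solve x² + 2e-05·x − 9.4e-09 = 0.
x = [−2e-05 + √(2e-05² + 3.76e-08)]/2 = 8.75 × 10^-5 M
pOH = −log(8.75 × 10^-5) = 4.06; pH = 14.00 − 4.06 = 9.94

pH = 9.94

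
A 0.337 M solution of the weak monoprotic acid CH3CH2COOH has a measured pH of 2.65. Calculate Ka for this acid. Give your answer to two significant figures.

Ka = 1.5 × 10^-5

[H+] = 10^(-2.65) = 2.24 × 10^-3 M
At equilibrium [HA] = 0.337 − 2.24 × 10^-3 = 3.35 × 10^-1 M
Ka = [H+][A-]/[HA] = (2.24 × 10^-3)² / 3.35 × 10^-1 = 1.5 × 10^-5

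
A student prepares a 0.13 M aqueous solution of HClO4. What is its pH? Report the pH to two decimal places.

pH = 0.89

HClO4 is a strong acid and dissociates completely, so [H+] = 0.13 M.
pH = -log(0.13) = 0.89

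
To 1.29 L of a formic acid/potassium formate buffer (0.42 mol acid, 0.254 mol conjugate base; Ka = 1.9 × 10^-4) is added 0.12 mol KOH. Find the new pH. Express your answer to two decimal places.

OH- converts HCOOH to HCOO-: HCOOH → 0.3 mol, HCOO- → 0.374 mol.
pKa = −log(1.9 × 10^-4) = 3.721
pH = pKa + log(n_HCOO-/n_HCOOH) = 3.721 + log(0.374/0.3) = 3.721 + (+0.096)

pH = 3.82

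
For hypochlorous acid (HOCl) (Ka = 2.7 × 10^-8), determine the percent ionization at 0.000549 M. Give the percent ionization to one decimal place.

0.7%

HOCl ⇌ OCl- + H+; let x = [H+] at equilibrium.
x ≈ √(Ka·C₀) = √(2.7 × 10^-8 × 0.000549) = 3.85 × 10^-6 M
% ionization = x/C₀ × 100% = 3.85 × 10^-6/0.000549 × 100% = 0.7%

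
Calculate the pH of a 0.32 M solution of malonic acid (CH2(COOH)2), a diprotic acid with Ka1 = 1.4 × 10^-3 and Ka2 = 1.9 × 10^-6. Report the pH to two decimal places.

Ka1 ≫ Ka2, so treat the first dissociation as the only significant source of H+.
Ka1 = x²/(0.32 − x) = 1.4 × 10^-3
Solving the quadratic: x = (−Ka1 + √(Ka1² + 4·Ka1·C₀))/2 = 2.05 × 10^-2 M
pH = −log(2.05 × 10^-2) = 1.69

pH = 1.69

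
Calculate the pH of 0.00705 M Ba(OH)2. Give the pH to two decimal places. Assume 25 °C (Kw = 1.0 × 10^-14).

Ba(OH)2 is a strong base (each formula unit releases 2 OH-); [OH-] = 0.0141 M.
pOH = -log(0.0141) = 1.85
pH = 14.00 - 1.85 = 12.15

pH = 12.15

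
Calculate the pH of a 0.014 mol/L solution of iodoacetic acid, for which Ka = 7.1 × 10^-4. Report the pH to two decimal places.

ICH2COOH ⇌ ICH2COO- + H+
Ka = [H+]²/(0.014 − [H+]) = 7.1 × 10^-4
[H+] is not negligible relative to C₀; solve [H+]² + 0.00071·[H+] − 9.94e-06 = 0.
[H+] = [−0.00071 + √(0.00071² + 3.98e-05)]/2 = 2.82 × 10^-3 M
pH = −log[H+] = −log(2.82 × 10^-3) = 2.55

pH = 2.55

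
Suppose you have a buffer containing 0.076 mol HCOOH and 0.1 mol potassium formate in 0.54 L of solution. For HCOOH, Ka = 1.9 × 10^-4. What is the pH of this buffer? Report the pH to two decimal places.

pKa = −log(1.9 × 10^-4) = 3.721
Using pH = pKa + log([base]/[acid]) with [base]/[acid] = 0.1/0.076:
pH = 3.721 + (+0.119) = 3.84

pH = 3.84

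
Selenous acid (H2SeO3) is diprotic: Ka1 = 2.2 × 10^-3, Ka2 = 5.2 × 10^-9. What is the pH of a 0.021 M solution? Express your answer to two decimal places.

Ka1 ≫ Ka2, so treat the first dissociation as the only significant source of H+.
Ka1 = x²/(0.021 − x) = 2.2 × 10^-3
Solving the quadratic: x = (−Ka1 + √(Ka1² + 4·Ka1·C₀))/2 = 5.79 × 10^-3 M
pH = −log(5.79 × 10^-3) = 2.24

pH = 2.24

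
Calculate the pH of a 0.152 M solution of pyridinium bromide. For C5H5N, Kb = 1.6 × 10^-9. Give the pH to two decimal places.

C5H5NH+ is the conjugate acid of the weak base C5H5N.
Ka = Kw/Kb = 1.0×10^-14 / 1.6 × 10^-9 = 6.25 × 10^-6
Let x = [H+] at equilibrium. Ka = x²/(0.152 − x).
Since Ka ≪ C₀, x ≈ √(Ka·C₀) = 9.75 × 10^-4 M.
pH = −log[H+] = −log(9.75 × 10^-4) = 3.01

pH = 3.01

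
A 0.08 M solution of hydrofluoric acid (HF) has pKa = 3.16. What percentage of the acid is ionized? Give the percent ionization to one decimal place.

8.9%

HF ⇌ F- + H+; let x = [H+] at equilibrium.
Ka = 10^(−3.16) = 6.92 × 10^-4
Solve x² + 0.000692x − 5.54e-05 = 0 → x = 7.10 × 10^-3 M
% ionization = x/C₀ × 100% = 7.10 × 10^-3/0.08 × 100% = 8.9%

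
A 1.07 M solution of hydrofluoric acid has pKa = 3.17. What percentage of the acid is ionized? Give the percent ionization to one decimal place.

HF ⇌ F- + H+; let x = [H+] at equilibrium.
Ka = 10^(−3.17) = 6.76 × 10^-4
x ≈ √(Ka·C₀) = √(6.76 × 10^-4 × 1.07) = 2.69 × 10^-2 M
% ionization = x/C₀ × 100% = 2.69 × 10^-2/1.07 × 100% = 2.5%

2.5%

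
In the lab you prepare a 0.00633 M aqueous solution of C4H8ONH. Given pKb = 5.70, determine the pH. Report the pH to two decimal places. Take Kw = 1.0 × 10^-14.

C4H8ONH + H2O ⇌ C4H8ONH2+ + OH-
Kb = 10^(−5.70) = 2.00 × 10^-6
From the ICE table, Kb = [OH-]²/(0.00633 − [OH-]) = 2.00 × 10^-6.
Neglecting [OH-] in the denominator: [OH-] = √(2.00 × 10^-6 × 0.00633) = 1.13 × 10^-4 M
([OH-]/C₀ = 1.8% < 5%, so the approximation holds.)
pOH = 3.95, so pH = 14.00 − pOH = 10.05

pH = 10.05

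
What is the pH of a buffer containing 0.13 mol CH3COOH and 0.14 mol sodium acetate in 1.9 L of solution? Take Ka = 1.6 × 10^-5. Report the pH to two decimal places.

pH = 4.83

pKa = −log(1.6 × 10^-5) = 4.796
Henderson–Hasselbalch: pH = pKa + log([CH3COO-]/[CH3COOH]) = 4.796 + log(0.14/0.13)
pH = 4.796 + (+0.032) = 4.83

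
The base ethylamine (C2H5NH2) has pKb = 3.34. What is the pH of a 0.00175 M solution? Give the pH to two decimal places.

pH = 10.84

C2H5NH2 + H2O ⇌ C2H5NH3+ + OH-
Kb = 10^(−3.34) = 4.57 × 10^-4
From the ICE table, Kb = [OH-]²/(0.00175 − [OH-]) = 4.57 × 10^-4.
Here C₀/Kb ≈ 3.83, so the small-[OH-] approximation fails. Use the quadratic:
[OH-] = [−0.000457 + √(0.000457² + 3.2e-06)]/2 = 6.95 × 10^-4 M
pOH = 3.16, so pH = 14.00 − pOH = 10.84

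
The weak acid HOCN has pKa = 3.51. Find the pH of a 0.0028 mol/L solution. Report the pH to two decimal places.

HOCN ⇌ OCN- + H+
Ka = 10^(−3.51) = 3.09 × 10^-4
Ka = [H+]²/(0.0028 − [H+]) = 3.09 × 10^-4
Here C₀/Ka ≈ 9.06, so the small-[H+] approximation fails. Use the quadratic:
[H+] = [−0.000309 + √(0.000309² + 3.46e-06)]/2 = 7.88 × 10^-4 M
pH = −log[H+] = −log(7.88 × 10^-4) = 3.10

pH = 3.10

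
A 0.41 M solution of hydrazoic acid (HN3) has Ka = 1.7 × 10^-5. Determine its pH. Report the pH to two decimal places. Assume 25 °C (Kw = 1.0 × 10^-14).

pH = 2.58

HN3 ⇌ N3- + H+
Ka = [H+]²/(0.41 − [H+]) = 1.7 × 10^-5
Neglecting [H+] in the denominator: [H+] = √(1.7 × 10^-5 × 0.41) = 2.64 × 10^-3 M
pH = −log[H+] = −log(2.64 × 10^-3) = 2.58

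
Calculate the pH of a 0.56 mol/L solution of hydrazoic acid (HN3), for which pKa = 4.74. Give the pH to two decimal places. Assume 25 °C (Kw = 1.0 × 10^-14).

pH = 2.50

HN3 ⇌ N3- + H+
Ka = 10^(−4.74) = 1.82 × 10^-5
From the ICE table, Ka = [H+]²/(0.56 − [H+]) = 1.82 × 10^-5.
Assume [H+] ≪ 0.56: [H+] ≈ √(1.82 × 10^-5 × 0.56) = 3.19 × 10^-3 M
Check: 0.57% ionized — well under 5%, approximation valid.
pH = −log(3.19 × 10^-3) = 2.50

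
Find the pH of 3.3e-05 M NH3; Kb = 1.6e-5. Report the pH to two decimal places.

NH3 + H2O ⇌ NH4+ + OH-
From the ICE table, Kb = x²/(3.3e-05 − x) = 1.6 × 10^-5.
The 5% rule fails; solving x² + Kb·x − Kb·C₀ = 0 exactly:
x = (−Kb + √(Kb² + 4·Kb·C₀))/2 = 1.63 × 10^-5 M
pOH = 4.79, so pH = 14.00 − pOH = 9.21

pH = 9.21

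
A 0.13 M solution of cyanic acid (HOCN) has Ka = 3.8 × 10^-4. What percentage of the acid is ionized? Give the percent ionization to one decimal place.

HOCN ⇌ OCN- + H+; let x = [H+] at equilibrium.
Solve x² + 0.00038x − 4.94e-05 = 0 → x = 6.84 × 10^-3 M
% ionization = x/C₀ × 100% = 6.84 × 10^-3/0.13 × 100% = 5.3%

5.3%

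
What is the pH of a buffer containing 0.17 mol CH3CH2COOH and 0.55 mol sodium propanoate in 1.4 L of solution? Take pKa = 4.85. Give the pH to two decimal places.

pH = 5.36

Using pH = pKa + log([base]/[acid]) with [base]/[acid] = 0.55/0.17:
pH = 4.85 + (+0.510) = 5.36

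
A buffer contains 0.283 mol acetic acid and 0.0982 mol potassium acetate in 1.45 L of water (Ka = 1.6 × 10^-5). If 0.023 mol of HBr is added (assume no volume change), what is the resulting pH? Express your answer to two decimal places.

After neutralization: n(CH3COOH) = 0.306 mol, n(CH3COO-) = 0.0752 mol.
pKa = −log(1.6 × 10^-5) = 4.796
pH = pKa + log([A⁻]/[HA]) = 4.796 + log(0.0752/0.306) = 4.796 -0.610

pH = 4.19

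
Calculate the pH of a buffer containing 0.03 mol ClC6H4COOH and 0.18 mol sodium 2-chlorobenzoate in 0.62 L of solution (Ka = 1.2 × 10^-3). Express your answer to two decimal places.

pKa = −log(1.2 × 10^-3) = 2.921
Using pH = pKa + log([base]/[acid]) with [base]/[acid] = 0.18/0.03:
pH = 2.921 + (+0.778) = 3.70

pH = 3.70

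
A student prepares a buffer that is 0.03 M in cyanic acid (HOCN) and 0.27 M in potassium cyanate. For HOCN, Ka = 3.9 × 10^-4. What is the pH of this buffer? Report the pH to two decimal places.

pH = 4.36

pKa = −log(3.9 × 10^-4) = 3.409
pH = pKa + log([A⁻]/[HA]) = 3.409 + log(0.27/0.03)
pH = 3.409 + (+0.954) = 4.36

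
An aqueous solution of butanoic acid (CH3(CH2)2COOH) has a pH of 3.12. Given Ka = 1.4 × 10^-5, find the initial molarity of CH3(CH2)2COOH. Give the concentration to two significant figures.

[H+] = 10^(-3.12) = 7.59 × 10^-4 M = x
Ka = x²/(C₀ − x) ⇒ C₀ = x + x²/Ka
C₀ = 7.59 × 10^-4 + (7.59 × 10^-4)²/(1.4 × 10^-5) = 4.19 × 10^-2 M

C₀ = 4.2 × 10^-2 M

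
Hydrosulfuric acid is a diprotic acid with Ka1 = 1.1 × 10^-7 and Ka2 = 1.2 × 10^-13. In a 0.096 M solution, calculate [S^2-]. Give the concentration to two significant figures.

1.2 × 10^-13 M

First ionization gives [H+] ≈ [HS-] = 1.03 × 10^-4 M.
Second step: Ka2 = [H+][S^2-]/[HS-] ≈ [S^2-] (since [H+] ≈ [HS-]).
So [S^2-] ≈ Ka2.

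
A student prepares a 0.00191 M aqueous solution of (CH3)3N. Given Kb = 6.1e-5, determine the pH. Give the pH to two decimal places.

(CH3)3N + H2O ⇌ (CH3)3NH+ + OH-
Kb = [OH-]²/(0.00191 − [OH-]) = 6.1 × 10^-5
Here C₀/Kb ≈ 31.3, so the small-[OH-] approximation fails. Use the quadratic:
[OH-] = [−6.1e-05 + √(6.1e-05² + 4.66e-07)]/2 = 3.12 × 10^-4 M
pOH = 3.51, so pH = 14.00 − pOH = 10.49

pH = 10.49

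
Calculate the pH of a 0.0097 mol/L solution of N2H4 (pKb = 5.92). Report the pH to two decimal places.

N2H4 + H2O ⇌ N2H5+ + OH-
Kb = 10^(−5.92) = 1.20 × 10^-6
From the ICE table, Kb = [OH-]²/(0.0097 − [OH-]) = 1.20 × 10^-6.
Assume [OH-] ≪ 0.0097: [OH-] ≈ √(1.20 × 10^-6 × 0.0097) = 1.08 × 10^-4 M
pOH = 3.97, so pH = 14.00 − pOH = 10.03

pH = 10.03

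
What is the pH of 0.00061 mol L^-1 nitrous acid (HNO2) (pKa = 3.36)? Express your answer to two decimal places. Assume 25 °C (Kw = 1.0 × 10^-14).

pH = 3.47

HNO2 ⇌ NO2- + H+
Ka = 10^(−3.36) = 4.37 × 10^-4
Let x = [H+] at equilibrium. Ka = x²/(0.00061 − x).
The 5% rule fails; solving x² + Ka·x − Ka·C₀ = 0 exactly:
x = (−Ka + √(Ka² + 4·Ka·C₀))/2 = 3.42 × 10^-4 M
pH = −log[H+] = −log(3.42 × 10^-4) = 3.47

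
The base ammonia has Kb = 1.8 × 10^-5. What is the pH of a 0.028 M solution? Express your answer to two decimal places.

pH = 10.85

NH3 + H2O ⇌ NH4+ + OH-
Kb = x²/(0.028 − x) = 1.8 × 10^-5
Since Kb ≪ C₀, x ≈ √(Kb·C₀) = 7.10 × 10^-4 M.
Check: 2.5% ionized — well under 5%, approximation valid.
pOH = −log(7.10 × 10^-4) = 3.15; pH = 14.00 − 3.15 = 10.85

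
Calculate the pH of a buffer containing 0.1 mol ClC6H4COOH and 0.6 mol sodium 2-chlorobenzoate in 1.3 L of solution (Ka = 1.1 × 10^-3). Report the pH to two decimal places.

pKa = −log(1.1 × 10^-3) = 2.959
Henderson–Hasselbalch: pH = pKa + log([ClC6H4COO-]/[ClC6H4COOH]) = 2.959 + log(0.6/0.1)
pH = 2.959 + (+0.778) = 3.74

pH = 3.74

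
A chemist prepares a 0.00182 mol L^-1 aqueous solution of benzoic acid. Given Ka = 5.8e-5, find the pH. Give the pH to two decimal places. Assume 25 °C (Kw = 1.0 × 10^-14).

pH = 3.53

C6H5COOH ⇌ C6H5COO- + H+
From the ICE table, Ka = [H+]²/(0.00182 − [H+]) = 5.8 × 10^-5.
The 5% rule fails; solving [H+]² + Ka·[H+] − Ka·C₀ = 0 exactly:
[H+] = (−Ka + √(Ka² + 4·Ka·C₀))/2 = 2.97 × 10^-4 M
pH = −log(2.97 × 10^-4) = 3.53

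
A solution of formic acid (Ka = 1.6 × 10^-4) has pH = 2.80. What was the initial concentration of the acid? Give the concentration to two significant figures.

C₀ = 1.7 × 10^-2 M

[H+] = 10^(-2.80) = 1.58 × 10^-3 M = x
Ka = x²/(C₀ − x) ⇒ C₀ = x + x²/Ka
C₀ = 1.58 × 10^-3 + (1.58 × 10^-3)²/(1.6 × 10^-4) = 1.72 × 10^-2 M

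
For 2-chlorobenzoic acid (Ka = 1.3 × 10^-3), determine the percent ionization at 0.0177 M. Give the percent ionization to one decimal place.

ClC6H4COOH ⇌ ClC6H4COO- + H+; let x = [H+] at equilibrium.
Solve x² + 0.0013x − 2.3e-05 = 0 → x = 4.19 × 10^-3 M
Fraction ionized = 4.19 × 10^-3 / 0.0177 = 0.2367 → 23.7%

23.7%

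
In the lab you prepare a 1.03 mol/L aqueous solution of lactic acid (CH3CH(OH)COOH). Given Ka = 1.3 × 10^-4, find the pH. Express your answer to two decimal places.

CH3CH(OH)COOH ⇌ CH3CH(OH)COO- + H+
From the ICE table, Ka = x²/(1.03 − x) = 1.3 × 10^-4.
Since Ka ≪ C₀, x ≈ √(Ka·C₀) = 1.16 × 10^-2 M.
Check: 1.1% ionized — well under 5%, approximation valid.
pH = −log(1.16 × 10^-2) = 1.94

pH = 1.94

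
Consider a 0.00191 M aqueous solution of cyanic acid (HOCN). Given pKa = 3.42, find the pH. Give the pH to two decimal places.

HOCN ⇌ OCN- + H+
Ka = 10^(−3.42) = 3.80 × 10^-4
From the ICE table, Ka = x²/(0.00191 − x) = 3.80 × 10^-4.
The 5% rule fails; solving x² + Ka·x − Ka·C₀ = 0 exactly:
x = (−Ka + √(Ka² + 4·Ka·C₀))/2 = 6.83 × 10^-4 M
pH = −log[H+] = −log(6.83 × 10^-4) = 3.17

pH = 3.17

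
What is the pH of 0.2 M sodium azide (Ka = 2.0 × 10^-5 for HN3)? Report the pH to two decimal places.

N3- is the conjugate base of the weak acid HN3.
Kb = Kw/Ka = 1.0×10^-14 / 2.0 × 10^-5 = 5.00 × 10^-10
From the ICE table, Kb = x²/(0.2 − x) = 5.00 × 10^-10.
Since Kb ≪ C₀, x ≈ √(Kb·C₀) = 1.00 × 10^-5 M.
(x/C₀ = 0.005% < 5%, so the approximation holds.)
pOH = −log(1.00 × 10^-5) = 5.00; pH = 14.00 − 5.00 = 9.00

pH = 9.00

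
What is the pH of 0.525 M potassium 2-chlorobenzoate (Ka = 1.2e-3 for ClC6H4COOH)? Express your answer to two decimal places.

ClC6H4COO- is the conjugate base of the weak acid ClC6H4COOH.
Kb = Kw/Ka = 1.0×10^-14 / 1.2 × 10^-3 = 8.33 × 10^-12
Kb = x²/(0.525 − x) = 8.33 × 10^-12
Since Kb ≪ C₀, x ≈ √(Kb·C₀) = 2.09 × 10^-6 M.
pOH = 5.68, so pH = 14.00 − pOH = 8.32

pH = 8.32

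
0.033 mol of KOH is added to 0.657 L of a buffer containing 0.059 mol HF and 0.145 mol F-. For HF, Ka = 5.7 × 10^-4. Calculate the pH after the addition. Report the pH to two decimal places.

After neutralization: n(HF) = 0.026 mol, n(F-) = 0.178 mol.
pKa = −log(5.7 × 10^-4) = 3.244
pH = pKa + log([A⁻]/[HA]) = 3.244 + log(0.178/0.026) = 3.244 +0.835

pH = 4.08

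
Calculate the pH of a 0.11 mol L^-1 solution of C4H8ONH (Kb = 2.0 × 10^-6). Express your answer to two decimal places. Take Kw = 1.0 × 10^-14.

C4H8ONH + H2O ⇌ C4H8ONH2+ + OH-
From the ICE table, Kb = x²/(0.11 − x) = 2.0 × 10^-6.
Since Kb ≪ C₀, x ≈ √(Kb·C₀) = 4.69 × 10^-4 M.
Check: 0.43% ionized — well under 5%, approximation valid.
pOH = −log(4.69 × 10^-4) = 3.33; pH = 14.00 − 3.33 = 10.67

pH = 10.67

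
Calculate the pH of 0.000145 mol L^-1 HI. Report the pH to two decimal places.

pH = 3.84

HI is a strong acid and dissociates completely, so [H+] = 0.000145 M.
pH = -log(0.000145) = 3.84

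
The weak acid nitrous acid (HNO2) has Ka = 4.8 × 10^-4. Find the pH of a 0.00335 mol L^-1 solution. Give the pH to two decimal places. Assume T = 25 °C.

pH = 2.98

HNO2 ⇌ NO2- + H+
Let x = [H+] at equilibrium. Ka = x²/(0.00335 − x).
The 5% rule fails; solving x² + Ka·x − Ka·C₀ = 0 exactly:
x = (−Ka + √(Ka² + 4·Ka·C₀))/2 = 1.05 × 10^-3 M
pH = −log(1.05 × 10^-3) = 2.98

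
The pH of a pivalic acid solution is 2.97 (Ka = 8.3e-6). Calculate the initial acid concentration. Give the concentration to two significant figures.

C₀ = 1.4 × 10^-1 M

[H+] = 10^(-2.97) = 1.07 × 10^-3 M = x
Ka = x²/(C₀ − x) ⇒ C₀ = x + x²/Ka
C₀ = 1.07 × 10^-3 + (1.07 × 10^-3)²/(8.3 × 10^-6) = 1.39 × 10^-1 M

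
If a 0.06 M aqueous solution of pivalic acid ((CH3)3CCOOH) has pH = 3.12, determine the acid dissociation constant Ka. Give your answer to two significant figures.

[H+] = 10^(-3.12) = 7.59 × 10^-4 M
At equilibrium [HA] = 0.06 − 7.59 × 10^-4 = 5.92 × 10^-2 M
Ka = [H+][A-]/[HA] = (7.59 × 10^-4)² / 5.92 × 10^-2 = 9.7 × 10^-6

Ka = 9.7 × 10^-6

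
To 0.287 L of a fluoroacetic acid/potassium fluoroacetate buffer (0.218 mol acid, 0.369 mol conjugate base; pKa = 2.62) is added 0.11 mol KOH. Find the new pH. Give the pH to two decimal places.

pH = 3.27

After neutralization: n(FCH2COOH) = 0.108 mol, n(FCH2COO-) = 0.479 mol.
pH = pKa + log([A⁻]/[HA]) = 2.62 + log(0.479/0.108) = 2.62 +0.647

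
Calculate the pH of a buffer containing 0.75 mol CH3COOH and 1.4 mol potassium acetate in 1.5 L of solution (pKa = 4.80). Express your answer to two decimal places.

pH = 5.07

pH = pKa + log([A⁻]/[HA]) = 4.80 + log(1.4/0.75)
pH = 4.80 + (+0.271) = 5.07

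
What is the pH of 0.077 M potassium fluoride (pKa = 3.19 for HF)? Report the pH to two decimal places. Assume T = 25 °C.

F- is the conjugate base of the weak acid HF.
Ka = 10^(−3.19) = 6.46 × 10^-4
Kb = Kw/Ka = 1.0×10^-14 / 6.46 × 10^-4 = 1.55 × 10^-11
Kb = [OH-]²/(0.077 − [OH-]) = 1.55 × 10^-11
Assume [OH-] ≪ 0.077: [OH-] ≈ √(1.55 × 10^-11 × 0.077) = 1.09 × 10^-6 M
pOH = −log(1.09 × 10^-6) = 5.96; pH = 14.00 − 5.96 = 8.04

pH = 8.04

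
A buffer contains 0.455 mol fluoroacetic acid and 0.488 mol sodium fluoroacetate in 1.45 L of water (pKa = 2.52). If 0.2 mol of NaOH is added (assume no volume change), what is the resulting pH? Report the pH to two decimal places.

pH = 2.95

After neutralization: n(FCH2COOH) = 0.255 mol, n(FCH2COO-) = 0.688 mol.
pH = pKa + log([A⁻]/[HA]) = 2.52 + log(0.688/0.255) = 2.52 +0.431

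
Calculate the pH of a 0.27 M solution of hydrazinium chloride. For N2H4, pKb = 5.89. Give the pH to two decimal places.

N2H5+ is the conjugate acid of the weak base N2H4.
Kb = 10^(−5.89) = 1.29 × 10^-6
Ka = Kw/Kb = 1.0×10^-14 / 1.29 × 10^-6 = 7.75 × 10^-9
Ka = x²/(0.27 − x) = 7.75 × 10^-9
Assume x ≪ 0.27: x ≈ √(7.75 × 10^-9 × 0.27) = 4.57 × 10^-5 M
pH = −log[H+] = −log(4.57 × 10^-5) = 4.34

pH = 4.34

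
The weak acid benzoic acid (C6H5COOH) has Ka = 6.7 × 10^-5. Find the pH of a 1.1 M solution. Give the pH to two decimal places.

C6H5COOH ⇌ C6H5COO- + H+
Ka = [H+]²/(1.1 − [H+]) = 6.7 × 10^-5
Assume [H+] ≪ 1.1: [H+] ≈ √(6.7 × 10^-5 × 1.1) = 8.58 × 10^-3 M
([H+]/C₀ = 0.78% < 5%, so the approximation holds.)
pH = −log[H+] = −log(8.58 × 10^-3) = 2.07

pH = 2.07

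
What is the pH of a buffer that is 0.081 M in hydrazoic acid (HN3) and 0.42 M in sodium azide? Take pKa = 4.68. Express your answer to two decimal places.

pH = pKa + log([A⁻]/[HA]) = 4.68 + log(0.42/0.081)
pH = 4.68 + (+0.715) = 5.39

pH = 5.39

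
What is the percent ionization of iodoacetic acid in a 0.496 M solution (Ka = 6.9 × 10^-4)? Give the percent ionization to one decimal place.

3.7%

ICH2COOH ⇌ ICH2COO- + H+; let x = [H+] at equilibrium.
x ≈ √(Ka·C₀) = √(6.9 × 10^-4 × 0.496) = 1.85 × 10^-2 M
% ionization = x/C₀ × 100% = 1.85 × 10^-2/0.496 × 100% = 3.7%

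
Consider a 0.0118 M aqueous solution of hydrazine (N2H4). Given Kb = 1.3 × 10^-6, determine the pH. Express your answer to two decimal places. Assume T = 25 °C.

pH = 10.09

N2H4 + H2O ⇌ N2H5+ + OH-
From the ICE table, Kb = [OH-]²/(0.0118 − [OH-]) = 1.3 × 10^-6.
Neglecting [OH-] in the denominator: [OH-] = √(1.3 × 10^-6 × 0.0118) = 1.24 × 10^-4 M
pOH = 3.91, so pH = 14.00 − pOH = 10.09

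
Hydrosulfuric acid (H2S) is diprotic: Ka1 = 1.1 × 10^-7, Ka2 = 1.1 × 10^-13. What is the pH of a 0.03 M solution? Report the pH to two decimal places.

Since Ka1 ≫ Ka2, the first ionization dominates [H+].
Ka1 = x²/(0.03 − x) = 1.1 × 10^-7
x ≈ √(1.1 × 10^-7 × 0.03) = 5.74 × 10^-5 M
pH = −log(5.74 × 10^-5) = 4.24

pH = 4.24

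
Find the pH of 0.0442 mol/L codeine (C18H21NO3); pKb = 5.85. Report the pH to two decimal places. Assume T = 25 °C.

pH = 10.40

C18H21NO3 + H2O ⇌ C18H22NO3+ + OH-
Kb = 10^(−5.85) = 1.41 × 10^-6
Let x = [OH-] at equilibrium. Kb = x²/(0.0442 − x).
Assume x ≪ 0.0442: x ≈ √(1.41 × 10^-6 × 0.0442) = 2.50 × 10^-4 M
pOH = 3.60, so pH = 14.00 − pOH = 10.40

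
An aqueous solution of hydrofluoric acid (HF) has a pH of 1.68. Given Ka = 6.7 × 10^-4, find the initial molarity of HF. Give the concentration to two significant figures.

[H+] = 10^(-1.68) = 2.09 × 10^-2 M = x
Ka = x²/(C₀ − x) ⇒ C₀ = x + x²/Ka
C₀ = 2.09 × 10^-2 + (2.09 × 10^-2)²/(6.7 × 10^-4) = 6.73 × 10^-1 M

C₀ = 6.7 × 10^-1 M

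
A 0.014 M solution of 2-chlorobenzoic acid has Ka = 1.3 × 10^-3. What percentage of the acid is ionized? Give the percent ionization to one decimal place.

26.2%

ClC6H4COOH ⇌ ClC6H4COO- + H+; let x = [H+] at equilibrium.
Solve x² + 0.0013x − 1.82e-05 = 0 → x = 3.67 × 10^-3 M
Fraction ionized = 3.67 × 10^-3 / 0.014 = 0.2621 → 26.2%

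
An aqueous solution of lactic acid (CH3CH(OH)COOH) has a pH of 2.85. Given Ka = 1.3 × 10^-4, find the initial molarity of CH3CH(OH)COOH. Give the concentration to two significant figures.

[H+] = 10^(-2.85) = 1.41 × 10^-3 M = x
Ka = x²/(C₀ − x) ⇒ C₀ = x + x²/Ka
C₀ = 1.41 × 10^-3 + (1.41 × 10^-3)²/(1.3 × 10^-4) = 1.67 × 10^-2 M

C₀ = 1.7 × 10^-2 M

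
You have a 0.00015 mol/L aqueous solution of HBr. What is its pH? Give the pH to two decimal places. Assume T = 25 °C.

pH = 3.82

HBr is a strong acid and dissociates completely, so [H+] = 0.00015 M.
pH = -log(0.00015) = 3.82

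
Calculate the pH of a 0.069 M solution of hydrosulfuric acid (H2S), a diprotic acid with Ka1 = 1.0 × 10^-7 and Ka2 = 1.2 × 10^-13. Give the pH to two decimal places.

Ka1 ≫ Ka2, so treat the first dissociation as the only significant source of H+.
Ka1 = x²/(0.069 − x) = 1.0 × 10^-7
x ≈ √(1.0 × 10^-7 × 0.069) = 8.31 × 10^-5 M
pH = −log(8.31 × 10^-5) = 4.08

pH = 4.08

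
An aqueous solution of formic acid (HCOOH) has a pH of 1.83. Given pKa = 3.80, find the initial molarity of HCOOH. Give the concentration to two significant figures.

C₀ = 1.4 M

[H+] = 10^(-1.83) = 1.48 × 10^-2 M = x
Ka = 10^(−3.80) = 1.58 × 10^-4
Ka = x²/(C₀ − x) ⇒ C₀ = x + x²/Ka
C₀ = 1.48 × 10^-2 + (1.48 × 10^-2)²/(1.58 × 10^-4) = 1.40 M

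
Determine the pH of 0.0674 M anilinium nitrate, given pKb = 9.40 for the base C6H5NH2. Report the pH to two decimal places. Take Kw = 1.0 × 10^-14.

C6H5NH3+ is the conjugate acid of the weak base C6H5NH2.
Kb = 10^(−9.40) = 3.98 × 10^-10
Ka = Kw/Kb = 1.0×10^-14 / 3.98 × 10^-10 = 2.51 × 10^-5
From the ICE table, Ka = [H+]²/(0.0674 − [H+]) = 2.51 × 10^-5.
Since Ka ≪ C₀, [H+] ≈ √(Ka·C₀) = 1.30 × 10^-3 M.
([H+]/C₀ = 1.9% < 5%, so the approximation holds.)
pH = −log(1.30 × 10^-3) = 2.89

pH = 2.89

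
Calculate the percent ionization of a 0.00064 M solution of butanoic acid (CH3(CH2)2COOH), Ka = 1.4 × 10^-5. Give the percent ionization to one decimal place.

CH3(CH2)2COOH ⇌ CH3(CH2)2COO- + H+; let x = [H+] at equilibrium.
Ka = x²/(C₀ − x); solving the quadratic gives x = 8.79 × 10^-5 M.
Fraction ionized = 8.79 × 10^-5 / 0.00064 = 0.1373 → 13.7%

13.7%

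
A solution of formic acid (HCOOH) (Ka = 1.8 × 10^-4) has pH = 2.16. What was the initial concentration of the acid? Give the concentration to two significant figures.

C₀ = 2.7 × 10^-1 M

[H+] = 10^(-2.16) = 6.92 × 10^-3 M = x
Ka = x²/(C₀ − x) ⇒ C₀ = x + x²/Ka
C₀ = 6.92 × 10^-3 + (6.92 × 10^-3)²/(1.8 × 10^-4) = 2.73 × 10^-1 M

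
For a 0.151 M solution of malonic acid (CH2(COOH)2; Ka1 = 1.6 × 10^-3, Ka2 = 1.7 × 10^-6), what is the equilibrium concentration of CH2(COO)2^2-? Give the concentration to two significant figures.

First ionization gives [H+] ≈ [CH2(COOH)COO-] = 1.48 × 10^-2 M.
Second step: Ka2 = [H+][CH2(COO)2^2-]/[CH2(COOH)COO-] ≈ [CH2(COO)2^2-] (since [H+] ≈ [CH2(COOH)COO-]).
So [CH2(COO)2^2-] ≈ Ka2.

1.7 × 10^-6 M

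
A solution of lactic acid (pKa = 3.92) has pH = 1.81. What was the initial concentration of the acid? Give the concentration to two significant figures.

[H+] = 10^(-1.81) = 1.55 × 10^-2 M = x
Ka = 10^(−3.92) = 1.20 × 10^-4
Ka = x²/(C₀ − x) ⇒ C₀ = x + x²/Ka
C₀ = 1.55 × 10^-2 + (1.55 × 10^-2)²/(1.20 × 10^-4) = 2.02 M

C₀ = 2.0 M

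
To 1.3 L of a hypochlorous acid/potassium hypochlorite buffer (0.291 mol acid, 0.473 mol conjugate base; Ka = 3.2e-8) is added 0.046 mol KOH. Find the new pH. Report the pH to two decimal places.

OH- converts HOCl to OCl-: HOCl → 0.245 mol, OCl- → 0.519 mol.
pKa = −log(3.2 × 10^-8) = 7.495
Henderson–Hasselbalch with mole ratio 0.519/0.245: pH = 7.495 + (+0.326)

pH = 7.82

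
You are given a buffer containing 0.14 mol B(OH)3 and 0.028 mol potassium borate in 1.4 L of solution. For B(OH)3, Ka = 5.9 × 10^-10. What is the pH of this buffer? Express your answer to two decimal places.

pH = 8.53

pKa = −log(5.9 × 10^-10) = 9.229
Henderson–Hasselbalch: pH = pKa + log([B(OH)4-]/[B(OH)3]) = 9.229 + log(0.028/0.14)
pH = 9.229 + (-0.699) = 8.53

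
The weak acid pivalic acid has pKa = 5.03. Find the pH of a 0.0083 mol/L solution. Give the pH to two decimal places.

pH = 3.56

(CH3)3CCOOH ⇌ (CH3)3CCOO- + H+
Ka = 10^(−5.03) = 9.33 × 10^-6
Ka = [H+]²/(0.0083 − [H+]) = 9.33 × 10^-6
Neglecting [H+] in the denominator: [H+] = √(9.33 × 10^-6 × 0.0083) = 2.78 × 10^-4 M
Check: 3.4% ionized — well under 5%, approximation valid.
pH = −log(2.78 × 10^-4) = 3.56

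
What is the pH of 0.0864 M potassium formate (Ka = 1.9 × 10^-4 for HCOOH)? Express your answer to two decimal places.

pH = 8.33

HCOO- is the conjugate base of the weak acid HCOOH.
Kb = Kw/Ka = 1.0×10^-14 / 1.9 × 10^-4 = 5.26 × 10^-11
Kb = x²/(0.0864 − x) = 5.26 × 10^-11
Since Kb ≪ C₀, x ≈ √(Kb·C₀) = 2.13 × 10^-6 M.
Check: 0.0025% ionized — well under 5%, approximation valid.
pOH = 5.67, so pH = 14.00 − pOH = 8.33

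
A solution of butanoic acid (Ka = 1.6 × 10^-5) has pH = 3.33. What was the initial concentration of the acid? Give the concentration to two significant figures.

C₀ = 1.4 × 10^-2 M

[H+] = 10^(-3.33) = 4.68 × 10^-4 M = x
Ka = x²/(C₀ − x) ⇒ C₀ = x + x²/Ka
C₀ = 4.68 × 10^-4 + (4.68 × 10^-4)²/(1.6 × 10^-5) = 1.42 × 10^-2 M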